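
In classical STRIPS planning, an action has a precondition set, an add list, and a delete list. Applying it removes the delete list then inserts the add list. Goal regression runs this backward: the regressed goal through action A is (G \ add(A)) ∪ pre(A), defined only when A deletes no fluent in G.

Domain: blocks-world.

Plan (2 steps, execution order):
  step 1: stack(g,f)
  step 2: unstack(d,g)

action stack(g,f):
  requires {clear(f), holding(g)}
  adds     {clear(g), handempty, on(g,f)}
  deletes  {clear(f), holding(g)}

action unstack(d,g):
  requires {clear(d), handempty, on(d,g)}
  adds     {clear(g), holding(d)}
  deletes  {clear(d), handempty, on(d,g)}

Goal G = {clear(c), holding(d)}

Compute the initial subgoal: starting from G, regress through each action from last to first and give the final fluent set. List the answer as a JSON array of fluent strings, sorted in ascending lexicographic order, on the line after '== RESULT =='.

Work backward from the goal:
  through step 2 (unstack(d,g)): drop {holding(d)}, keep {clear(c)}, require {clear(d), handempty, on(d,g)}
    → {clear(c), clear(d), handempty, on(d,g)}
  through step 1 (stack(g,f)): drop {handempty}, keep {clear(c), clear(d), on(d,g)}, require {clear(f), holding(g)}
    → {clear(c), clear(d), clear(f), holding(g), on(d,g)}

== RESULT ==
["clear(c)", "clear(d)", "clear(f)", "holding(g)", "on(d,g)"]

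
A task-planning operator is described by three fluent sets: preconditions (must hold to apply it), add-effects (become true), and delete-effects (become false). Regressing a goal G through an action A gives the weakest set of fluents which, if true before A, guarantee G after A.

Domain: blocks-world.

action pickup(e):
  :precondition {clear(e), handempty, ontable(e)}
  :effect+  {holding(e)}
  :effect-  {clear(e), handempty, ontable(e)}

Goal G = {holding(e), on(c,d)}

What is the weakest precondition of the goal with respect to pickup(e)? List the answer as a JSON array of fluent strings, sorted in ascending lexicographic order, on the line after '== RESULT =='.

Regress:
  G ∩ del = {}  (empty — regression defined)
  G \ add = {holding(e), on(c,d)} \ {holding(e)} = {on(c,d)}
  ∪ pre   = {on(c,d)} ∪ {clear(e), handempty, ontable(e)}
          = {clear(e), handempty, on(c,d), ontable(e)}

== RESULT ==
["clear(e)", "handempty", "on(c,d)", "ontable(e)"]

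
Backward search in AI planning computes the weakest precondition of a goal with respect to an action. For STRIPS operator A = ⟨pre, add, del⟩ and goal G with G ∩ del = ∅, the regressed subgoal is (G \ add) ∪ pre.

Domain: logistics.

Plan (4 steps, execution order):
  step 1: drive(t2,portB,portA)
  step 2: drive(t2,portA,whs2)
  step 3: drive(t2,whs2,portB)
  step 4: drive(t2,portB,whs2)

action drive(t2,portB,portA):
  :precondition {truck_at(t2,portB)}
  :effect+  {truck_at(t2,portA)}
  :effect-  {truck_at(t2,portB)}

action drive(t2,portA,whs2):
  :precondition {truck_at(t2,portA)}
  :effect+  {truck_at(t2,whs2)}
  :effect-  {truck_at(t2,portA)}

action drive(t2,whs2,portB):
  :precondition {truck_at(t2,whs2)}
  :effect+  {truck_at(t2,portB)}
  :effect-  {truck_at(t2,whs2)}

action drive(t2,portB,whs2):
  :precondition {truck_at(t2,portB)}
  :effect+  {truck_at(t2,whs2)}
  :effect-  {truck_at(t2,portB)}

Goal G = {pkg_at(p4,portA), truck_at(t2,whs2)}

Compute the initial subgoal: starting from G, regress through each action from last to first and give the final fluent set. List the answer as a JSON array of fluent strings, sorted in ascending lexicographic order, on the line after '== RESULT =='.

Work backward from the goal:
  through step 4 (drive(t2,portB,whs2)): drop {truck_at(t2,whs2)}, keep {pkg_at(p4,portA)}, require {truck_at(t2,portB)}
    → {pkg_at(p4,portA), truck_at(t2,portB)}
  through step 3 (drive(t2,whs2,portB)): drop {truck_at(t2,portB)}, keep {pkg_at(p4,portA)}, require {truck_at(t2,whs2)}
    → {pkg_at(p4,portA), truck_at(t2,whs2)}
  through step 2 (drive(t2,portA,whs2)): drop {truck_at(t2,whs2)}, keep {pkg_at(p4,portA)}, require {truck_at(t2,portA)}
    → {pkg_at(p4,portA), truck_at(t2,portA)}
  through step 1 (drive(t2,portB,portA)): drop {truck_at(t2,portA)}, keep {pkg_at(p4,portA)}, require {truck_at(t2,portB)}
    → {pkg_at(p4,portA), truck_at(t2,portB)}

== RESULT ==
["pkg_at(p4,portA)", "truck_at(t2,portB)"]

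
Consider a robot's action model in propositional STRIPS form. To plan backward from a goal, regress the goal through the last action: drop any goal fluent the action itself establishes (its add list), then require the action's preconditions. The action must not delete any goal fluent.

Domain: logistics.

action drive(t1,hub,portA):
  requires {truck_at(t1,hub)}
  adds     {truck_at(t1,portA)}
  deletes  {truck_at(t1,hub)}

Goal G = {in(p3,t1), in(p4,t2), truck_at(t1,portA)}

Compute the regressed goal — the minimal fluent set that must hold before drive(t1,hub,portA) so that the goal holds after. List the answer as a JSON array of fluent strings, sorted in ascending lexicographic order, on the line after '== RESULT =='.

Regress:
  G ∩ del = {}  (empty — regression defined)
  G \ add = {in(p3,t1), in(p4,t2), truck_at(t1,portA)} \ {truck_at(t1,portA)} = {in(p3,t1), in(p4,t2)}
  ∪ pre   = {in(p3,t1), in(p4,t2)} ∪ {truck_at(t1,hub)}
          = {in(p3,t1), in(p4,t2), truck_at(t1,hub)}

== RESULT ==
["in(p3,t1)", "in(p4,t2)", "truck_at(t1,hub)"]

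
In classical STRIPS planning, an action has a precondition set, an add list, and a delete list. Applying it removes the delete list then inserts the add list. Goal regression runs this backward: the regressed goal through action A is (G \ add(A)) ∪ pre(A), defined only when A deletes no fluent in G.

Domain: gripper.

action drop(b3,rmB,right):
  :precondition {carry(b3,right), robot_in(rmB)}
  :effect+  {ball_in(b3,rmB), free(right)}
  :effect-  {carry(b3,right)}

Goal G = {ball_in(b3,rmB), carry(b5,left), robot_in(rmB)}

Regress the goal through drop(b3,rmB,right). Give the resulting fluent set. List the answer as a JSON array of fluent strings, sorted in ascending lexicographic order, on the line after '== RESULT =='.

Regress:
  G ∩ del = {}  (empty — regression defined)
  G \ add = {ball_in(b3,rmB), carry(b5,left), robot_in(rmB)} \ {ball_in(b3,rmB), free(right)} = {carry(b5,left), robot_in(rmB)}
  ∪ pre   = {carry(b5,left), robot_in(rmB)} ∪ {carry(b3,right), robot_in(rmB)}
          = {carry(b3,right), carry(b5,left), robot_in(rmB)}

== RESULT ==
["carry(b3,right)", "carry(b5,left)", "robot_in(rmB)"]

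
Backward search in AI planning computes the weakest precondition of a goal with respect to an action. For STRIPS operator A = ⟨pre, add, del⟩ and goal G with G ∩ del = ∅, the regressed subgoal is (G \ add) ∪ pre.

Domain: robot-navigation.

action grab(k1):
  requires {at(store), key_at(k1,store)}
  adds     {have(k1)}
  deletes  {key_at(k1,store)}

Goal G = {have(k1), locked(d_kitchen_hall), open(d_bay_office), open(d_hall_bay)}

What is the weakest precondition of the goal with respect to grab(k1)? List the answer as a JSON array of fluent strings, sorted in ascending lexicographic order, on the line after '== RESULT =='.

Compute (G \ add) ∪ pre:
  G ∩ del = {}  (empty — regression defined)
  G \ add = {have(k1), locked(d_kitchen_hall), open(d_bay_office), open(d_hall_bay)} \ {have(k1)} = {locked(d_kitchen_hall), open(d_bay_office), open(d_hall_bay)}
  ∪ pre   = {locked(d_kitchen_hall), open(d_bay_office), open(d_hall_bay)} ∪ {at(store), key_at(k1,store)}
          = {at(store), key_at(k1,store), locked(d_kitchen_hall), open(d_bay_office), open(d_hall_bay)}

== RESULT ==
["at(store)", "key_at(k1,store)", "locked(d_kitchen_hall)", "open(d_bay_office)", "open(d_hall_bay)"]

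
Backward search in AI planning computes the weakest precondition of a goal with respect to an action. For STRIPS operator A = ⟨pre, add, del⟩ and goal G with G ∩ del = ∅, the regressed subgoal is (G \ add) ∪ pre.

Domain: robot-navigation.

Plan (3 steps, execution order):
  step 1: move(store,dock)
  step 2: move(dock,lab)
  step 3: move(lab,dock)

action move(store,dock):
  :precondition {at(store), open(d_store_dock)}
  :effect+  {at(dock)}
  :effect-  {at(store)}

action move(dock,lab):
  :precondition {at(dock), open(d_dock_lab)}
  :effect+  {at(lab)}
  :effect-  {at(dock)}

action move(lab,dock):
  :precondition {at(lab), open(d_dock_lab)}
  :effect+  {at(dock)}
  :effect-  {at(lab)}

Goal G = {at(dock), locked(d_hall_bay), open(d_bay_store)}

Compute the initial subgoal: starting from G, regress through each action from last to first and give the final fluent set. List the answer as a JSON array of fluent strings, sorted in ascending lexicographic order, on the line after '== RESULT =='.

Work backward from the goal:
  through step 3 (move(lab,dock)): drop {at(dock)}, keep {locked(d_hall_bay), open(d_bay_store)}, require {at(lab), open(d_dock_lab)}
    → {at(lab), locked(d_hall_bay), open(d_bay_store), open(d_dock_lab)}
  through step 2 (move(dock,lab)): drop {at(lab)}, keep {locked(d_hall_bay), open(d_bay_store), open(d_dock_lab)}, require {at(dock), open(d_dock_lab)}
    → {at(dock), locked(d_hall_bay), open(d_bay_store), open(d_dock_lab)}
  through step 1 (move(store,dock)): drop {at(dock)}, keep {locked(d_hall_bay), open(d_bay_store), open(d_dock_lab)}, require {at(store), open(d_store_dock)}
    → {at(store), locked(d_hall_bay), open(d_bay_store), open(d_dock_lab), open(d_store_dock)}

== RESULT ==
["at(store)", "locked(d_hall_bay)", "open(d_bay_store)", "open(d_dock_lab)", "open(d_store_dock)"]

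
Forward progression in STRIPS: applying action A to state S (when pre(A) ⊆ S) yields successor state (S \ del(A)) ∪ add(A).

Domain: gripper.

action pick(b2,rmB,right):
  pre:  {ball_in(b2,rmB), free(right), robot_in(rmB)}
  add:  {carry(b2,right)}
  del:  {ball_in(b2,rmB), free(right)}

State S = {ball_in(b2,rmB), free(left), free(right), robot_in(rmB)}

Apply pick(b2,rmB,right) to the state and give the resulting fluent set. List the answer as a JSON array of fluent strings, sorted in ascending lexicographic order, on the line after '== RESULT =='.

Compute (S \ del) ∪ add:
  pre ⊆ S: {ball_in(b2,rmB), free(right), robot_in(rmB)} ⊆ S  — applicable
  S \ del = {free(left), robot_in(rmB)}
  ∪ add   = {carry(b2,right), free(left), robot_in(rmB)}

== RESULT ==
["carry(b2,right)", "free(left)", "robot_in(rmB)"]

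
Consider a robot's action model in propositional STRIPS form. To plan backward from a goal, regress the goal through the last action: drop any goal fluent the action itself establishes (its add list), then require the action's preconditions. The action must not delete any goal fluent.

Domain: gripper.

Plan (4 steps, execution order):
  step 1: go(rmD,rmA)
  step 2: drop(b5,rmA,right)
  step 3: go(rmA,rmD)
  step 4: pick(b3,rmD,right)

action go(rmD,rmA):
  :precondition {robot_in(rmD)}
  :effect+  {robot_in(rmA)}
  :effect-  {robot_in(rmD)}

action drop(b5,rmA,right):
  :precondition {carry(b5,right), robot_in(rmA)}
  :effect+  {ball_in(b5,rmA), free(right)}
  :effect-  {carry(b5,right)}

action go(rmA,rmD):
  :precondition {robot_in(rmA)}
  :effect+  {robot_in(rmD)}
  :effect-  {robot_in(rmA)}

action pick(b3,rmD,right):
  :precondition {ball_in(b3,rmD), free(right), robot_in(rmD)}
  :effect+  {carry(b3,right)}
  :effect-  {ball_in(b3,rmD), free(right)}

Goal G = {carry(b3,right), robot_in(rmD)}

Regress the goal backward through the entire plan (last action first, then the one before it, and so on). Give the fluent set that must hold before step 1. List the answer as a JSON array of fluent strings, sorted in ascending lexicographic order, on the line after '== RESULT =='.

Work backward from the goal:
  through step 4 (pick(b3,rmD,right)): drop {carry(b3,right)}, keep {robot_in(rmD)}, require {ball_in(b3,rmD), free(right), robot_in(rmD)}
    → {ball_in(b3,rmD), free(right), robot_in(rmD)}
  through step 3 (go(rmA,rmD)): drop {robot_in(rmD)}, keep {ball_in(b3,rmD), free(right)}, require {robot_in(rmA)}
    → {ball_in(b3,rmD), free(right), robot_in(rmA)}
  through step 2 (drop(b5,rmA,right)): drop {free(right)}, keep {ball_in(b3,rmD), robot_in(rmA)}, require {carry(b5,right), robot_in(rmA)}
    → {ball_in(b3,rmD), carry(b5,right), robot_in(rmA)}
  through step 1 (go(rmD,rmA)): drop {robot_in(rmA)}, keep {ball_in(b3,rmD), carry(b5,right)}, require {robot_in(rmD)}
    → {ball_in(b3,rmD), carry(b5,right), robot_in(rmD)}

== RESULT ==
["ball_in(b3,rmD)", "carry(b5,right)", "robot_in(rmD)"]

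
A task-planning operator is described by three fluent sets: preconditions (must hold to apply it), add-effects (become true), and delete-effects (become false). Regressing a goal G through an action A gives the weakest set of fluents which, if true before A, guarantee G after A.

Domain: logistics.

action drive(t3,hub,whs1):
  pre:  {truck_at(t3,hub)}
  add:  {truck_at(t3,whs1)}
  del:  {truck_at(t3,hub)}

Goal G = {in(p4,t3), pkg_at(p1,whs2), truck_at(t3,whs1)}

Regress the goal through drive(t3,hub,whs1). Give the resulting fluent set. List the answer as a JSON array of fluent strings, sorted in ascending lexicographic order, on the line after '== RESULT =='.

Regress:
  G ∩ del = {}  (empty — regression defined)
  G \ add = {in(p4,t3), pkg_at(p1,whs2), truck_at(t3,whs1)} \ {truck_at(t3,whs1)} = {in(p4,t3), pkg_at(p1,whs2)}
  ∪ pre   = {in(p4,t3), pkg_at(p1,whs2)} ∪ {truck_at(t3,hub)}
          = {in(p4,t3), pkg_at(p1,whs2), truck_at(t3,hub)}

== RESULT ==
["in(p4,t3)", "pkg_at(p1,whs2)", "truck_at(t3,hub)"]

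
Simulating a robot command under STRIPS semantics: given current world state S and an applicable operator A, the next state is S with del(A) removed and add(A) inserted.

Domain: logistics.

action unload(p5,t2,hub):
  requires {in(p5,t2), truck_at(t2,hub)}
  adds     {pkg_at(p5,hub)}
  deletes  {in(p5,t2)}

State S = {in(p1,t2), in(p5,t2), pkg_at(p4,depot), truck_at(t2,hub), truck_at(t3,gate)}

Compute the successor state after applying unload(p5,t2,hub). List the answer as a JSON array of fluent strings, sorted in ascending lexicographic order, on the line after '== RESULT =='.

Progress:
  pre ⊆ S: {in(p5,t2), truck_at(t2,hub)} ⊆ S  — applicable
  S \ del = {in(p1,t2), pkg_at(p4,depot), truck_at(t2,hub), truck_at(t3,gate)}
  ∪ add   = {in(p1,t2), pkg_at(p4,depot), pkg_at(p5,hub), truck_at(t2,hub), truck_at(t3,gate)}

== RESULT ==
["in(p1,t2)", "pkg_at(p4,depot)", "pkg_at(p5,hub)", "truck_at(t2,hub)", "truck_at(t3,gate)"]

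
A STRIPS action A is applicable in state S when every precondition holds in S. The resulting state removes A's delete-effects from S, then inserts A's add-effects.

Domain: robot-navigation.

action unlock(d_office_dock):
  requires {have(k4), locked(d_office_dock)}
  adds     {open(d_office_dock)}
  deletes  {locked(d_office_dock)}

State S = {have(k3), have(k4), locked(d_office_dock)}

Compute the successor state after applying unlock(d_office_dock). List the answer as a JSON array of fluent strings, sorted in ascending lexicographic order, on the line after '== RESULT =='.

Progress:
  pre ⊆ S: {have(k4), locked(d_office_dock)} ⊆ S  — applicable
  S \ del = {have(k3), have(k4)}
  ∪ add   = {have(k3), have(k4), open(d_office_dock)}

== RESULT ==
["have(k3)", "have(k4)", "open(d_office_dock)"]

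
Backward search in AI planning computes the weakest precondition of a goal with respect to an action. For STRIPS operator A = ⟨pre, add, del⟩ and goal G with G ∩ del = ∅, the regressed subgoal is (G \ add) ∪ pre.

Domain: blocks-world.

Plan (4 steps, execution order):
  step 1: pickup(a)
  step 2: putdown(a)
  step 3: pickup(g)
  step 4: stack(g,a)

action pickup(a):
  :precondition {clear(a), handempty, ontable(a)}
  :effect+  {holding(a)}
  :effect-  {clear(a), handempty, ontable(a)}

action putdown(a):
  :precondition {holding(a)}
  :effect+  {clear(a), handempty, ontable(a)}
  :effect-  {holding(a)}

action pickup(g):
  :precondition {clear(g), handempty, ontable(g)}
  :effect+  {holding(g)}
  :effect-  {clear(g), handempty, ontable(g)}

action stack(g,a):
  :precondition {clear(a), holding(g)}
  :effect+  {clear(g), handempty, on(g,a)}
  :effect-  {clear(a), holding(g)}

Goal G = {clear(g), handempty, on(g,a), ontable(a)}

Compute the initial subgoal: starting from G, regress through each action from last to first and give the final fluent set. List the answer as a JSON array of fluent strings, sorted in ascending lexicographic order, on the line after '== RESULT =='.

Work backward from the goal:
  through step 4 (stack(g,a)): drop {clear(g), handempty, on(g,a)}, keep {ontable(a)}, require {clear(a), holding(g)}
    → {clear(a), holding(g), ontable(a)}
  through step 3 (pickup(g)): drop {holding(g)}, keep {clear(a), ontable(a)}, require {clear(g), handempty, ontable(g)}
    → {clear(a), clear(g), handempty, ontable(a), ontable(g)}
  through step 2 (putdown(a)): drop {clear(a), handempty, ontable(a)}, keep {clear(g), ontable(g)}, require {holding(a)}
    → {clear(g), holding(a), ontable(g)}
  through step 1 (pickup(a)): drop {holding(a)}, keep {clear(g), ontable(g)}, require {clear(a), handempty, ontable(a)}
    → {clear(a), clear(g), handempty, ontable(a), ontable(g)}

== RESULT ==
["clear(a)", "clear(g)", "handempty", "ontable(a)", "ontable(g)"]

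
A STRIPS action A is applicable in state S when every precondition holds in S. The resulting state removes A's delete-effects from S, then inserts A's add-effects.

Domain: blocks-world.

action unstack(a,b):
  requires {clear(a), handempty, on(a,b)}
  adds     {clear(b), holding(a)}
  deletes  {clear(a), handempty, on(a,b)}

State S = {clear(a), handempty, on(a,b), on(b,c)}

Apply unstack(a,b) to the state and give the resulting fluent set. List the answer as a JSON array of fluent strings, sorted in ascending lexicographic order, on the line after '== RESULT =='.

Compute (S \ del) ∪ add:
  pre ⊆ S: {clear(a), handempty, on(a,b)} ⊆ S  — applicable
  S \ del = {on(b,c)}
  ∪ add   = {clear(b), holding(a), on(b,c)}

== RESULT ==
["clear(b)", "holding(a)", "on(b,c)"]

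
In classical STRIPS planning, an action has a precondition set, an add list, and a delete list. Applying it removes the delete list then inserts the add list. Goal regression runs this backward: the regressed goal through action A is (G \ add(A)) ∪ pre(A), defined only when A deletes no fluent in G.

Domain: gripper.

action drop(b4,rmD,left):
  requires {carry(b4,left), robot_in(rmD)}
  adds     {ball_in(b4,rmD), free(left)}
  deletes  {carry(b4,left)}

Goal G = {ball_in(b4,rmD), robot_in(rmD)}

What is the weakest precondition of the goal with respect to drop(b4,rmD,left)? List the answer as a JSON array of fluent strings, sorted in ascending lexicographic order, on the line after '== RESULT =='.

Compute (G \ add) ∪ pre:
  G ∩ del = {}  (empty — regression defined)
  G \ add = {ball_in(b4,rmD), robot_in(rmD)} \ {ball_in(b4,rmD), free(left)} = {robot_in(rmD)}
  ∪ pre   = {robot_in(rmD)} ∪ {carry(b4,left), robot_in(rmD)}
          = {carry(b4,left), robot_in(rmD)}

== RESULT ==
["carry(b4,left)", "robot_in(rmD)"]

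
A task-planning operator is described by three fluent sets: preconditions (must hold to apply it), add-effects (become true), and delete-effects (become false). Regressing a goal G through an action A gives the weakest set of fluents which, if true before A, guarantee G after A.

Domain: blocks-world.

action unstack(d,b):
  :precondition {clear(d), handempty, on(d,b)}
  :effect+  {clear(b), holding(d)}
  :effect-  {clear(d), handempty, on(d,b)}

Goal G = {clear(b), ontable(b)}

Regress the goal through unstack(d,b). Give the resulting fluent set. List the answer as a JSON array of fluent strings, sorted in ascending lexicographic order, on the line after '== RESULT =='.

Regress:
  G ∩ del = {}  (empty — regression defined)
  G \ add = {clear(b), ontable(b)} \ {clear(b), holding(d)} = {ontable(b)}
  ∪ pre   = {ontable(b)} ∪ {clear(d), handempty, on(d,b)}
          = {clear(d), handempty, on(d,b), ontable(b)}

== RESULT ==
["clear(d)", "handempty", "on(d,b)", "ontable(b)"]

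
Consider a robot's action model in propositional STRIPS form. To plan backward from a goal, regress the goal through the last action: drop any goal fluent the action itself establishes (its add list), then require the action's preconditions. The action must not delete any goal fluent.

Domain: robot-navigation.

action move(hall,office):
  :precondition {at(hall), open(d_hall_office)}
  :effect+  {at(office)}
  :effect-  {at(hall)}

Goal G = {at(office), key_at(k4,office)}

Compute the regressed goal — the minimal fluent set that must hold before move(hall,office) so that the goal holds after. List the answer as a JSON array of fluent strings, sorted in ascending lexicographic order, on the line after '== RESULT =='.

Regress:
  G ∩ del = {}  (empty — regression defined)
  G \ add = {at(office), key_at(k4,office)} \ {at(office)} = {key_at(k4,office)}
  ∪ pre   = {key_at(k4,office)} ∪ {at(hall), open(d_hall_office)}
          = {at(hall), key_at(k4,office), open(d_hall_office)}

== RESULT ==
["at(hall)", "key_at(k4,office)", "open(d_hall_office)"]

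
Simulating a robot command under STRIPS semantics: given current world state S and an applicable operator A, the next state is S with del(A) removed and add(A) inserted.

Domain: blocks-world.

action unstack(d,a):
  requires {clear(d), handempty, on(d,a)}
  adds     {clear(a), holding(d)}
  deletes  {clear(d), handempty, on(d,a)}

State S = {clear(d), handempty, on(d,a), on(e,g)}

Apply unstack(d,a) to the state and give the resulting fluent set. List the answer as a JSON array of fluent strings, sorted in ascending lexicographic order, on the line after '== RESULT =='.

Progress:
  pre ⊆ S: {clear(d), handempty, on(d,a)} ⊆ S  — applicable
  S \ del = {on(e,g)}
  ∪ add   = {clear(a), holding(d), on(e,g)}

== RESULT ==
["clear(a)", "holding(d)", "on(e,g)"]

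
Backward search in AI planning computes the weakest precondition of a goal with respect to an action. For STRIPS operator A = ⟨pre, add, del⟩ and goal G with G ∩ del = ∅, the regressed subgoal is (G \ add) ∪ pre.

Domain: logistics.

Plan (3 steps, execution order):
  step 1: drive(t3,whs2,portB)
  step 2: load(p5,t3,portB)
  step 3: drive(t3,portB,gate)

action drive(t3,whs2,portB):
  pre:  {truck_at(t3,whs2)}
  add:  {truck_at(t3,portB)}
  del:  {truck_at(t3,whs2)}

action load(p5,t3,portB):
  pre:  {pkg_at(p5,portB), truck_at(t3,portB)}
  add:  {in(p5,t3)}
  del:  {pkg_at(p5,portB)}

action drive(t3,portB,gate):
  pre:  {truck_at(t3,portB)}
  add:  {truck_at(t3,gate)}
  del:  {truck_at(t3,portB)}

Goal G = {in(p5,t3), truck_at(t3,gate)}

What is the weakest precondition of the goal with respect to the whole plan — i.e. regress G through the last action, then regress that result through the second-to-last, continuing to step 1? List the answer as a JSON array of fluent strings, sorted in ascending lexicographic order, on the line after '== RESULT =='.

Regress step by step:
  through step 3 (drive(t3,portB,gate)): drop {truck_at(t3,gate)}, keep {in(p5,t3)}, require {truck_at(t3,portB)}
    → {in(p5,t3), truck_at(t3,portB)}
  through step 2 (load(p5,t3,portB)): drop {in(p5,t3)}, keep {truck_at(t3,portB)}, require {pkg_at(p5,portB), truck_at(t3,portB)}
    → {pkg_at(p5,portB), truck_at(t3,portB)}
  through step 1 (drive(t3,whs2,portB)): drop {truck_at(t3,portB)}, keep {pkg_at(p5,portB)}, require {truck_at(t3,whs2)}
    → {pkg_at(p5,portB), truck_at(t3,whs2)}

== RESULT ==
["pkg_at(p5,portB)", "truck_at(t3,whs2)"]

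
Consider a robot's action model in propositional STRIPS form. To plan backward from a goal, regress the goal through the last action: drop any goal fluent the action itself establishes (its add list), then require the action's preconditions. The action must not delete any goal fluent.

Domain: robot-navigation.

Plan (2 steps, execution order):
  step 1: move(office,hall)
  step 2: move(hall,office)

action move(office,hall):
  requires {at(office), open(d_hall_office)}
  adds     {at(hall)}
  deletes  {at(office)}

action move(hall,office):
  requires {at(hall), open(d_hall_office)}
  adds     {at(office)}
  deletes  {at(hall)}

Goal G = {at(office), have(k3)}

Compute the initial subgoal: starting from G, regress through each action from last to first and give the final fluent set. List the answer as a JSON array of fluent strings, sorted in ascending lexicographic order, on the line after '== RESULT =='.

Work backward from the goal:
  through step 2 (move(hall,office)): drop {at(office)}, keep {have(k3)}, require {at(hall), open(d_hall_office)}
    → {at(hall), have(k3), open(d_hall_office)}
  through step 1 (move(office,hall)): drop {at(hall)}, keep {have(k3), open(d_hall_office)}, require {at(office), open(d_hall_office)}
    → {at(office), have(k3), open(d_hall_office)}

== RESULT ==
["at(office)", "have(k3)", "open(d_hall_office)"]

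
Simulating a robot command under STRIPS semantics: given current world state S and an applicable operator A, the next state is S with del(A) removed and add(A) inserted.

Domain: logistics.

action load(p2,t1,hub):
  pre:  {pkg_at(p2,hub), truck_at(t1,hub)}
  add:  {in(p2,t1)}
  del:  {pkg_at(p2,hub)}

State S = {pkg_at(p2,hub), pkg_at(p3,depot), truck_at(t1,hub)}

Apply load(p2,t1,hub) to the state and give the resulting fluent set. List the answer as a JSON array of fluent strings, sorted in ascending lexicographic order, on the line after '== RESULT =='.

Progress:
  pre ⊆ S: {pkg_at(p2,hub), truck_at(t1,hub)} ⊆ S  — applicable
  S \ del = {pkg_at(p3,depot), truck_at(t1,hub)}
  ∪ add   = {in(p2,t1), pkg_at(p3,depot), truck_at(t1,hub)}

== RESULT ==
["in(p2,t1)", "pkg_at(p3,depot)", "truck_at(t1,hub)"]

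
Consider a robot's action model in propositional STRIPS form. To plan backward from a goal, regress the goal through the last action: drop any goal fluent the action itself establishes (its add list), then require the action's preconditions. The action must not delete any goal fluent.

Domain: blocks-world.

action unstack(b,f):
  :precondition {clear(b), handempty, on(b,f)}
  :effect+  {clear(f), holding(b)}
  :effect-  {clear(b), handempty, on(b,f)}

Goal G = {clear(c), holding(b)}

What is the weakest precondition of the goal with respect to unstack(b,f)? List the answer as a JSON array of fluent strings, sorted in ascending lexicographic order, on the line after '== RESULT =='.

Regress:
  G ∩ del = {}  (empty — regression defined)
  G \ add = {clear(c), holding(b)} \ {clear(f), holding(b)} = {clear(c)}
  ∪ pre   = {clear(c)} ∪ {clear(b), handempty, on(b,f)}
          = {clear(b), clear(c), handempty, on(b,f)}

== RESULT ==
["clear(b)", "clear(c)", "handempty", "on(b,f)"]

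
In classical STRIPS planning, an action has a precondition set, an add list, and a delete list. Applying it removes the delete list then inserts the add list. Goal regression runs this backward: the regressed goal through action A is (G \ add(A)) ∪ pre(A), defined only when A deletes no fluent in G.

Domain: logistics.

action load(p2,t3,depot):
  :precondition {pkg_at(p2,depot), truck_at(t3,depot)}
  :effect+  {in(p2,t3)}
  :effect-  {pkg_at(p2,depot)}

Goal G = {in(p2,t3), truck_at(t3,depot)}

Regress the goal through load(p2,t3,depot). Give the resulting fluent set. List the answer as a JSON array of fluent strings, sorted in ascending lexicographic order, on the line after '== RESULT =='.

Regress:
  G ∩ del = {}  (empty — regression defined)
  G \ add = {in(p2,t3), truck_at(t3,depot)} \ {in(p2,t3)} = {truck_at(t3,depot)}
  ∪ pre   = {truck_at(t3,depot)} ∪ {pkg_at(p2,depot), truck_at(t3,depot)}
          = {pkg_at(p2,depot), truck_at(t3,depot)}

== RESULT ==
["pkg_at(p2,depot)", "truck_at(t3,depot)"]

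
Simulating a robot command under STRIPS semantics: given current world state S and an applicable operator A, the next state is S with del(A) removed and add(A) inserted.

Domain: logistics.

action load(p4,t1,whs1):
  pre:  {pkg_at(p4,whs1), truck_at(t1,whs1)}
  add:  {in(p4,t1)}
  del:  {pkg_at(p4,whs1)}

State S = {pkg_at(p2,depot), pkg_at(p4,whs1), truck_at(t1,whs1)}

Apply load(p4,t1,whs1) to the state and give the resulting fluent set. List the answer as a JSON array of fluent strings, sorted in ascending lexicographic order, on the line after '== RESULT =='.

Progress:
  pre ⊆ S: {pkg_at(p4,whs1), truck_at(t1,whs1)} ⊆ S  — applicable
  S \ del = {pkg_at(p2,depot), truck_at(t1,whs1)}
  ∪ add   = {in(p4,t1), pkg_at(p2,depot), truck_at(t1,whs1)}

== RESULT ==
["in(p4,t1)", "pkg_at(p2,depot)", "truck_at(t1,whs1)"]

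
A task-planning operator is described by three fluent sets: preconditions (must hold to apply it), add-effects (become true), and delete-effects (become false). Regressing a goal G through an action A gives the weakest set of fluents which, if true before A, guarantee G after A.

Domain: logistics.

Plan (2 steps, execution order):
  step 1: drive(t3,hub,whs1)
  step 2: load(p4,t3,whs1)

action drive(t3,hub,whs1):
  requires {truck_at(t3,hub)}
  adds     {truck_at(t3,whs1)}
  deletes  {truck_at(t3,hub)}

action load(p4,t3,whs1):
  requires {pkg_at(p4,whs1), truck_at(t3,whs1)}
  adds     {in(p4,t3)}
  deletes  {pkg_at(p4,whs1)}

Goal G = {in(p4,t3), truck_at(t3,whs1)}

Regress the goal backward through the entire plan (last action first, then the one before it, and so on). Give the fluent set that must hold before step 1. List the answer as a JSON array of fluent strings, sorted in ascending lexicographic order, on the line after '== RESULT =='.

Regress step by step:
  through step 2 (load(p4,t3,whs1)): drop {in(p4,t3)}, keep {truck_at(t3,whs1)}, require {pkg_at(p4,whs1), truck_at(t3,whs1)}
    → {pkg_at(p4,whs1), truck_at(t3,whs1)}
  through step 1 (drive(t3,hub,whs1)): drop {truck_at(t3,whs1)}, keep {pkg_at(p4,whs1)}, require {truck_at(t3,hub)}
    → {pkg_at(p4,whs1), truck_at(t3,hub)}

== RESULT ==
["pkg_at(p4,whs1)", "truck_at(t3,hub)"]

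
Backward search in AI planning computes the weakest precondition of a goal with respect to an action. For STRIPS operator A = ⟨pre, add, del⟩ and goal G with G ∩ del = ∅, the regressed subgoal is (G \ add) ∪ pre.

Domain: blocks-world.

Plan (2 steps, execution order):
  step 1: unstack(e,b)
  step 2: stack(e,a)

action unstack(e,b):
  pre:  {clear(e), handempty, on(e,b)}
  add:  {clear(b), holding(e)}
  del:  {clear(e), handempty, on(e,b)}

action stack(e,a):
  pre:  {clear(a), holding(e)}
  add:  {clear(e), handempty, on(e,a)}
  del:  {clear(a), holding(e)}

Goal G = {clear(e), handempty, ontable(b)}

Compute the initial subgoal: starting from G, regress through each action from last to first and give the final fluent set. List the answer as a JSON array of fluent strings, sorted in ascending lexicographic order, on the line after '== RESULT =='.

Work backward from the goal:
  through step 2 (stack(e,a)): drop {clear(e), handempty}, keep {ontable(b)}, require {clear(a), holding(e)}
    → {clear(a), holding(e), ontable(b)}
  through step 1 (unstack(e,b)): drop {holding(e)}, keep {clear(a), ontable(b)}, require {clear(e), handempty, on(e,b)}
    → {clear(a), clear(e), handempty, on(e,b), ontable(b)}

== RESULT ==
["clear(a)", "clear(e)", "handempty", "on(e,b)", "ontable(b)"]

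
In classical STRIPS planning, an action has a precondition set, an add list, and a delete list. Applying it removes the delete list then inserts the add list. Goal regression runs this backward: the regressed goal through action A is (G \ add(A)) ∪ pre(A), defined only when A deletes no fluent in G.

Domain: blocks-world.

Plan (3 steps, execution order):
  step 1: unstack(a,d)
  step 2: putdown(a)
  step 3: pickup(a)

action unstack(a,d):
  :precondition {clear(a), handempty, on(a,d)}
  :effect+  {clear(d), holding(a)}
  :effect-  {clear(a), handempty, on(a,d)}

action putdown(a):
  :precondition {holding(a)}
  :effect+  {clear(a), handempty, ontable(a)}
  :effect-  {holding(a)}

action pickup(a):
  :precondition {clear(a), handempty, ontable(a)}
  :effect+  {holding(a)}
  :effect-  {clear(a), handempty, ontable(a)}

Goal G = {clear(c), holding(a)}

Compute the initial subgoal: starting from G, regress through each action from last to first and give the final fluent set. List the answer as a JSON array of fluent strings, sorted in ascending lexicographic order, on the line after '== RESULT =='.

Regress step by step:
  through step 3 (pickup(a)): drop {holding(a)}, keep {clear(c)}, require {clear(a), handempty, ontable(a)}
    → {clear(a), clear(c), handempty, ontable(a)}
  through step 2 (putdown(a)): drop {clear(a), handempty, ontable(a)}, keep {clear(c)}, require {holding(a)}
    → {clear(c), holding(a)}
  through step 1 (unstack(a,d)): drop {holding(a)}, keep {clear(c)}, require {clear(a), handempty, on(a,d)}
    → {clear(a), clear(c), handempty, on(a,d)}

== RESULT ==
["clear(a)", "clear(c)", "handempty", "on(a,d)"]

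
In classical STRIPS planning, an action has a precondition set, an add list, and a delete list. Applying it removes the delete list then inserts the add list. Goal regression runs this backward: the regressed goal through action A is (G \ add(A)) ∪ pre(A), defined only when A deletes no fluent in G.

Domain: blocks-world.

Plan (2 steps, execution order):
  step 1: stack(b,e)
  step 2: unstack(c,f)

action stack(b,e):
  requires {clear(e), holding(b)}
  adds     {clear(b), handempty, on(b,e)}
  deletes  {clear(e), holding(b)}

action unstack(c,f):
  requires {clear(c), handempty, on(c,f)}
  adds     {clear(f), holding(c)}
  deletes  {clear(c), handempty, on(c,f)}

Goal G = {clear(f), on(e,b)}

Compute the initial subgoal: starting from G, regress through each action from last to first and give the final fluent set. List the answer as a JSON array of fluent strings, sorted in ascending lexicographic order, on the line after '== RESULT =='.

Work backward from the goal:
  through step 2 (unstack(c,f)): drop {clear(f)}, keep {on(e,b)}, require {clear(c), handempty, on(c,f)}
    → {clear(c), handempty, on(c,f), on(e,b)}
  through step 1 (stack(b,e)): drop {handempty}, keep {clear(c), on(c,f), on(e,b)}, require {clear(e), holding(b)}
    → {clear(c), clear(e), holding(b), on(c,f), on(e,b)}

== RESULT ==
["clear(c)", "clear(e)", "holding(b)", "on(c,f)", "on(e,b)"]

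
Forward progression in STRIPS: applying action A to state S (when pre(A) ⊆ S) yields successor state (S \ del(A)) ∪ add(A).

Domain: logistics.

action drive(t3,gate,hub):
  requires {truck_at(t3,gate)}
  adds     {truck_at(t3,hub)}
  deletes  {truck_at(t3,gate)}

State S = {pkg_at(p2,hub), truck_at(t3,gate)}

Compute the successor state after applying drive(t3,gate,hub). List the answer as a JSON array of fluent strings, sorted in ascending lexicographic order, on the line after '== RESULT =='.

Compute (S \ del) ∪ add:
  pre ⊆ S: {truck_at(t3,gate)} ⊆ S  — applicable
  S \ del = {pkg_at(p2,hub)}
  ∪ add   = {pkg_at(p2,hub), truck_at(t3,hub)}

== RESULT ==
["pkg_at(p2,hub)", "truck_at(t3,hub)"]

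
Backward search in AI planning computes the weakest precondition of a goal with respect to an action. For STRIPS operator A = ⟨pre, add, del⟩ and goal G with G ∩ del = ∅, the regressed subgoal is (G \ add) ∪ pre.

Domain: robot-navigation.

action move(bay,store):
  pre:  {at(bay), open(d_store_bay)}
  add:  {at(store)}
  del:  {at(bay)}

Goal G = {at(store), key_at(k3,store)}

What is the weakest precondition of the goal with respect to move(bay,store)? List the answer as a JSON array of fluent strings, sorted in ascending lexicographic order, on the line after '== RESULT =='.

Regress:
  G ∩ del = {}  (empty — regression defined)
  G \ add = {at(store), key_at(k3,store)} \ {at(store)} = {key_at(k3,store)}
  ∪ pre   = {key_at(k3,store)} ∪ {at(bay), open(d_store_bay)}
          = {at(bay), key_at(k3,store), open(d_store_bay)}

== RESULT ==
["at(bay)", "key_at(k3,store)", "open(d_store_bay)"]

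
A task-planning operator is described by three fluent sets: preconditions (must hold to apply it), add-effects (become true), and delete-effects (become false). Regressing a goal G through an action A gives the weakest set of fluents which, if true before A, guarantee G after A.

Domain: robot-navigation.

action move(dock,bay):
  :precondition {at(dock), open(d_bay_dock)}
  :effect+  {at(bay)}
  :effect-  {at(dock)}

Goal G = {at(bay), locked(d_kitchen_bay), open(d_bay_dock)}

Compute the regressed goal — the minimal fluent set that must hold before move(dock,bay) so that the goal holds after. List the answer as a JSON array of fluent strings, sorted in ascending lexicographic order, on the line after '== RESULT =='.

Regress:
  G ∩ del = {}  (empty — regression defined)
  G \ add = {at(bay), locked(d_kitchen_bay), open(d_bay_dock)} \ {at(bay)} = {locked(d_kitchen_bay), open(d_bay_dock)}
  ∪ pre   = {locked(d_kitchen_bay), open(d_bay_dock)} ∪ {at(dock), open(d_bay_dock)}
          = {at(dock), locked(d_kitchen_bay), open(d_bay_dock)}

== RESULT ==
["at(dock)", "locked(d_kitchen_bay)", "open(d_bay_dock)"]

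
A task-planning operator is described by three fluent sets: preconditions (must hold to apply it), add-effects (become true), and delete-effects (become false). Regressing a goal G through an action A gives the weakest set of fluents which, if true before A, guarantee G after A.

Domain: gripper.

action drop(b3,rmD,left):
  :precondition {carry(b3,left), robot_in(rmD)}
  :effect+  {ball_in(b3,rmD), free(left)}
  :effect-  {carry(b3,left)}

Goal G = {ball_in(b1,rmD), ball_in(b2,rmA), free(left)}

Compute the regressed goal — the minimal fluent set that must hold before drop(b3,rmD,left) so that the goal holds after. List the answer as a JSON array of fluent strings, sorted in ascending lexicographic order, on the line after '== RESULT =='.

Regress:
  G ∩ del = {}  (empty — regression defined)
  G \ add = {ball_in(b1,rmD), ball_in(b2,rmA), free(left)} \ {ball_in(b3,rmD), free(left)} = {ball_in(b1,rmD), ball_in(b2,rmA)}
  ∪ pre   = {ball_in(b1,rmD), ball_in(b2,rmA)} ∪ {carry(b3,left), robot_in(rmD)}
          = {ball_in(b1,rmD), ball_in(b2,rmA), carry(b3,left), robot_in(rmD)}

== RESULT ==
["ball_in(b1,rmD)", "ball_in(b2,rmA)", "carry(b3,left)", "robot_in(rmD)"]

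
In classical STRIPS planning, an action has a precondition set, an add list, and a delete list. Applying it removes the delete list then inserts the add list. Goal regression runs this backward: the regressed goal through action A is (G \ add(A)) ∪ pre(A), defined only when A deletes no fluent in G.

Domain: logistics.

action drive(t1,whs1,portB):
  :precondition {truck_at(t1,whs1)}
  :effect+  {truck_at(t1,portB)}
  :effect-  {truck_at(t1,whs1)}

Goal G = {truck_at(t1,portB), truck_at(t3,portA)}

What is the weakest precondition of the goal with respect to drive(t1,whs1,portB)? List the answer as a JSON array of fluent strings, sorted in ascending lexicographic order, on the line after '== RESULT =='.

Compute (G \ add) ∪ pre:
  G ∩ del = {}  (empty — regression defined)
  G \ add = {truck_at(t1,portB), truck_at(t3,portA)} \ {truck_at(t1,portB)} = {truck_at(t3,portA)}
  ∪ pre   = {truck_at(t3,portA)} ∪ {truck_at(t1,whs1)}
          = {truck_at(t1,whs1), truck_at(t3,portA)}

== RESULT ==
["truck_at(t1,whs1)", "truck_at(t3,portA)"]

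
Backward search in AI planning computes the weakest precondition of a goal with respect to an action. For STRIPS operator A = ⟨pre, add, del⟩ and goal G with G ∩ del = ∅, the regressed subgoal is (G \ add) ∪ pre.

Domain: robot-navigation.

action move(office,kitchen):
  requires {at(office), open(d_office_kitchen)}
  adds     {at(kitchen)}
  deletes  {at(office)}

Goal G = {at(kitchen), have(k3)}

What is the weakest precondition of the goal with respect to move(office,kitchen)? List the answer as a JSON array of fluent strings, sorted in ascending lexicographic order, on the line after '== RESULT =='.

Compute (G \ add) ∪ pre:
  G ∩ del = {}  (empty — regression defined)
  G \ add = {at(kitchen), have(k3)} \ {at(kitchen)} = {have(k3)}
  ∪ pre   = {have(k3)} ∪ {at(office), open(d_office_kitchen)}
          = {at(office), have(k3), open(d_office_kitchen)}

== RESULT ==
["at(office)", "have(k3)", "open(d_office_kitchen)"]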